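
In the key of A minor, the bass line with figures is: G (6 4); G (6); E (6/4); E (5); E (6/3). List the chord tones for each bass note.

G (6/4): G, C, E.
G (6/3): G, B, E.
E (6/4): E, A, C.
E (5/3): E, G, B.
E (6/3): E, G, C.

G, C, E | G, B, E | E, A, C | E, G, B | E, G, C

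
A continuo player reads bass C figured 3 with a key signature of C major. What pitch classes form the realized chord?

The written figures 3 are shorthand for 5/3: the 5 is implied.
A third above C in this key is E.
A fifth above C in this key is G.
Together with the bass C, this spells C major in root position.

C, E, G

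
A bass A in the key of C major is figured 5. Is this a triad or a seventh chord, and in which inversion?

5 is shorthand for 5/3.
Intervals of 5/3 above the bass form a triad; the bass is the root, so this is root position.

triad, root position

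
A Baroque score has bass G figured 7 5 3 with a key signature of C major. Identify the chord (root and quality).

G dominant seventh

The figures 7 5 3 indicate a seventh chord in root position.
In root position the bass is the root, so the root is G.
The chord tones are G, B, D, F, giving G dominant seventh.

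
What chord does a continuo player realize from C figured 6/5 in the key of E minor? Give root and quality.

The figures 6/5 indicate a seventh chord in first inversion.
In first inversion the root lies a sixth above the bass: a sixth above C in E minor is A.
The chord tones are C, E, G, A, giving A minor seventh.

A minor seventh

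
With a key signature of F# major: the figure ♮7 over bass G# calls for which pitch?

F

Counting 6 letter steps above G# lands on F; in F# major, that letter is F#.
The ♮7 figure makes it natural, giving F.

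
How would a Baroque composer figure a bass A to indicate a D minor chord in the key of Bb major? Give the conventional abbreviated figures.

6/4

A is the fifth of D minor, so the chord is in second inversion.
A triad in second inversion is figured 6/4, conventionally abbreviated 6/4.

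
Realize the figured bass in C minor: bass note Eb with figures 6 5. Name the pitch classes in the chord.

The written figures 6 5 are shorthand for 6/5/3: the 3 is implied.
A third above Eb in this key is G.
A fifth above Eb in this key is Bb.
A sixth above Eb in this key is C.
Together with the bass Eb, this spells C minor seventh in first inversion.

Eb, G, Bb, C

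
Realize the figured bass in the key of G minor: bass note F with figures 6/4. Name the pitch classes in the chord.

A fourth above F in this key is Bb.
A sixth above F in this key is D.
Together with the bass F, this spells Bb major in second inversion.

F, Bb, D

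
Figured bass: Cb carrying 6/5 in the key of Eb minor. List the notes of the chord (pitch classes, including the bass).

The written figures 6/5 are shorthand for 6/5/3: the 3 is implied.
A third above Cb in this key is Eb.
A fifth above Cb in this key is Gb.
A sixth above Cb in this key is Ab.
Together with the bass Cb, this spells Ab minor seventh in first inversion.

Cb, Eb, Gb, Ab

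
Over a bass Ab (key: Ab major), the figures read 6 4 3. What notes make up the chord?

Ab, C, Db, F

A third above Ab in this key is C.
A fourth above Ab in this key is Db.
A sixth above Ab in this key is F.
Together with the bass Ab, this spells Db major seventh in second inversion.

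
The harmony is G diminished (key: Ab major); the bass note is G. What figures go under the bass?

no figures

G is the root of G diminished, so the chord is in root position.
A triad in root position is figured 5/3, conventionally abbreviated (no figures — root-position triad).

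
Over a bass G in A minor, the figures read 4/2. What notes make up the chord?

G, A, C, E

The written figures 4/2 are shorthand for 6/4/2: the 6 is implied.
A second above G in this key is A.
A fourth above G in this key is C.
A sixth above G in this key is E.
Together with the bass G, this spells A minor seventh in third inversion.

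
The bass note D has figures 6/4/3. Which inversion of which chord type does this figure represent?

Intervals of 6/4/3 above the bass form a seventh chord; the bass is the fifth, so this is second inversion.

seventh chord, second inversion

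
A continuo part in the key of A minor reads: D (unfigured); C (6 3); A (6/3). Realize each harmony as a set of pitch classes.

D, F, A | C, E, A | A, C, F

D (5/3): D, F, A.
C (6/3): C, E, A.
A (6/3): A, C, F.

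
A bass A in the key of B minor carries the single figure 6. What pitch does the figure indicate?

F#

Counting 5 letter steps above A lands on F; in B minor, that letter is F#.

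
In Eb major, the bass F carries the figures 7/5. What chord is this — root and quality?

F minor seventh

The figures 7/5 indicate a seventh chord in root position.
In root position the bass is the root, so the root is F.
The chord tones are F, Ab, C, Eb, giving F minor seventh.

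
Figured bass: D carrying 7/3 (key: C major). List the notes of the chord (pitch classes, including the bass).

The written figures 7/3 are shorthand for 7/5/3: the 5 is implied.
A third above D in this key is F.
A fifth above D in this key is A.
A seventh above D in this key is C.
Together with the bass D, this spells D minor seventh in root position.

D, F, A, C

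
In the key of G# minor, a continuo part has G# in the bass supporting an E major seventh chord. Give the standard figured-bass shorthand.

G# is the third of E major seventh, so the chord is in first inversion.
A seventh chord in first inversion is figured 6/5/3, conventionally abbreviated 6/5.

6/5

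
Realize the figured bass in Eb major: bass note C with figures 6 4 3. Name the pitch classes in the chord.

A third above C in this key is Eb.
A fourth above C in this key is F.
A sixth above C in this key is Ab.
Together with the bass C, this spells F minor seventh in second inversion.

C, Eb, F, Ab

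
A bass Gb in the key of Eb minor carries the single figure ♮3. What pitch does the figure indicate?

Counting 2 letter steps above Gb lands on B; in Eb minor, that letter is Bb.
The ♮3 figure makes it natural, giving B.

B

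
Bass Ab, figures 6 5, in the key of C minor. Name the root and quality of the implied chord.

F minor seventh

The figures 6 5 indicate a seventh chord in first inversion.
In first inversion the root lies a sixth above the bass: a sixth above Ab in C minor is F.
The chord tones are Ab, C, Eb, F, giving F minor seventh.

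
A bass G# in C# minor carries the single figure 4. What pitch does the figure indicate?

C#

Counting 3 letter steps above G# lands on C; in C# minor, that letter is C#.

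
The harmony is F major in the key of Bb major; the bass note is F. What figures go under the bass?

no figures

F is the root of F major, so the chord is in root position.
A triad in root position is figured 5/3, conventionally abbreviated (no figures — root-position triad).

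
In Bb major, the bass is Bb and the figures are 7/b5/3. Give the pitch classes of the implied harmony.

Bb, D, Fb, A

A third above Bb in this key is D.
A fifth above Bb in this key is F, lowered to Fb by the flat.
A seventh above Bb in this key is A.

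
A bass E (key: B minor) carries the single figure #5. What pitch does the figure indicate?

B#

Counting 4 letter steps above E lands on B; in B minor, that letter is B.
The #5 figure raises it a semitone, giving B#.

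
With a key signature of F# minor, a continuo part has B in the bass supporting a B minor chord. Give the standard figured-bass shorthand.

B is the root of B minor, so the chord is in root position.
A triad in root position is figured 5/3, conventionally abbreviated (no figures — root-position triad).

no figures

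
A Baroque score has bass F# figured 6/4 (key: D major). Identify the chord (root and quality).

B minor

The figures 6/4 indicate a triad in second inversion.
In second inversion the root lies a fourth above the bass: a fourth above F# in D major is B.
The chord tones are F#, B, D, giving B minor.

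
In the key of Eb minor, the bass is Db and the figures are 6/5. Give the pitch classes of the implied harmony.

Db, F, Ab, Bb

The written figures 6/5 are shorthand for 6/5/3: the 3 is implied.
A third above Db in this key is F.
A fifth above Db in this key is Ab.
A sixth above Db in this key is Bb.
Together with the bass Db, this spells Bb minor seventh in first inversion.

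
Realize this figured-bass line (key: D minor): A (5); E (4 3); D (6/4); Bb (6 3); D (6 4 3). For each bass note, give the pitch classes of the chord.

A, C, E | E, G, A, C | D, G, Bb | Bb, D, G | D, F, G, Bb

A (5/3): A, C, E.
E (6/4/3): E, G, A, C.
D (6/4): D, G, Bb.
Bb (6/3): Bb, D, G.
D (6/4/3): D, F, G, Bb.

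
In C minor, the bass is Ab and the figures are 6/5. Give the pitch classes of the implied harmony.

Ab, C, Eb, F

The written figures 6/5 are shorthand for 6/5/3: the 3 is implied.
A third above Ab in this key is C.
A fifth above Ab in this key is Eb.
A sixth above Ab in this key is F.
Together with the bass Ab, this spells F minor seventh in first inversion.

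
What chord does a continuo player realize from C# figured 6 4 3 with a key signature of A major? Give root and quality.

F# minor seventh

The figures 6 4 3 indicate a seventh chord in second inversion.
In second inversion the root lies a fourth above the bass: a fourth above C# in A major is F#.
The chord tones are C#, E, F#, A, giving F# minor seventh.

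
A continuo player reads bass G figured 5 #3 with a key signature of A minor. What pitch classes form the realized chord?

G, B#, D

A third above G in this key is B, raised to B# by the sharp.
A fifth above G in this key is D.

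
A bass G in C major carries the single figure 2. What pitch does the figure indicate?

A

Counting 1 letter step above G lands on A; in C major, that letter is A.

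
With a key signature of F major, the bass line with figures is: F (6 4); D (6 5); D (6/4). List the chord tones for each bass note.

F (6/4): F, Bb, D.
D (6/5/3): D, F, A, Bb.
D (6/4): D, G, Bb.

F, Bb, D | D, F, A, Bb | D, G, Bb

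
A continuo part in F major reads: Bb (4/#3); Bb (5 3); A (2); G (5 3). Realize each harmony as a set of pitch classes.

Bb, D#, E, G | Bb, D, F | A, Bb, D, F | G, Bb, D

Bb (6/4/#3): Bb, D#, E, G.
Bb (5/3): Bb, D, F.
A (6/4/2): A, Bb, D, F.
G (5/3): G, Bb, D.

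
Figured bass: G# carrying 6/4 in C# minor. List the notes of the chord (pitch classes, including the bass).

A fourth above G# in this key is C#.
A sixth above G# in this key is E.
Together with the bass G#, this spells C# minor in second inversion.

G#, C#, E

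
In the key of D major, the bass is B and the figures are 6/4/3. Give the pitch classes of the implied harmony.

A third above B in this key is D.
A fourth above B in this key is E.
A sixth above B in this key is G.
Together with the bass B, this spells E minor seventh in second inversion.

B, D, E, G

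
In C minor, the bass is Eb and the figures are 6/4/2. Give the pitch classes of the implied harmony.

Eb, F, Ab, C

A second above Eb in this key is F.
A fourth above Eb in this key is Ab.
A sixth above Eb in this key is C.
Together with the bass Eb, this spells F minor seventh in third inversion.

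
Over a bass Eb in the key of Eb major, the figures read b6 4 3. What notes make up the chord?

Eb, G, Ab, Cb

A third above Eb in this key is G.
A fourth above Eb in this key is Ab.
A sixth above Eb in this key is C, lowered to Cb by the flat.
Together with the bass Eb, this spells Ab minor-major seventh in second inversion.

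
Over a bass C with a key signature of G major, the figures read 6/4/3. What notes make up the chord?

C, E, F#, A

A third above C in this key is E.
A fourth above C in this key is F#.
A sixth above C in this key is A.
Together with the bass C, this spells F# half-diminished seventh in second inversion.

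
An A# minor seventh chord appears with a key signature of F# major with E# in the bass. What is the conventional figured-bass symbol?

E# is the fifth of A# minor seventh, so the chord is in second inversion.
A seventh chord in second inversion is figured 6/4/3, conventionally abbreviated 4/3.

4/3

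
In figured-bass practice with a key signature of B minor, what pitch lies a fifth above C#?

G

Counting 4 letter steps above C# lands on G; in B minor, that letter is G.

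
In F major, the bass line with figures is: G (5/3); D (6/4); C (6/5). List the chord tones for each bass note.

G (5/3): G, Bb, D.
D (6/4): D, G, Bb.
C (6/5/3): C, E, G, A.

G, Bb, D | D, G, Bb | C, E, G, A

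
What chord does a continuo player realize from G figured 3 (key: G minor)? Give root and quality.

G minor

The figures 3 indicate a triad in root position.
In root position the bass is the root, so the root is G.
The chord tones are G, Bb, D, giving G minor.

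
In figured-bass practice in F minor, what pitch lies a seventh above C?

Counting 6 letter steps above C lands on B; in F minor, that letter is Bb.

Bb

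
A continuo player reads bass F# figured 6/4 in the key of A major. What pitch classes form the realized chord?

F#, B, D

A fourth above F# in this key is B.
A sixth above F# in this key is D.
Together with the bass F#, this spells B minor in second inversion.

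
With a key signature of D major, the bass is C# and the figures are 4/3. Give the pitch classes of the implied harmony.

The written figures 4/3 are shorthand for 6/4/3: the 6 is implied.
A third above C# in this key is E.
A fourth above C# in this key is F#.
A sixth above C# in this key is A.
Together with the bass C#, this spells F# minor seventh in second inversion.

C#, E, F#, A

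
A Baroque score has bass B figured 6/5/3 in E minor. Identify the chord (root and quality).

G major seventh

The figures 6/5/3 indicate a seventh chord in first inversion.
In first inversion the root lies a sixth above the bass: a sixth above B in E minor is G.
The chord tones are B, D, F#, G, giving G major seventh.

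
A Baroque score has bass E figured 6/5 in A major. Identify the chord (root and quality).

C# minor seventh

The figures 6/5 indicate a seventh chord in first inversion.
In first inversion the root lies a sixth above the bass: a sixth above E in A major is C#.
The chord tones are E, G#, B, C#, giving C# minor seventh.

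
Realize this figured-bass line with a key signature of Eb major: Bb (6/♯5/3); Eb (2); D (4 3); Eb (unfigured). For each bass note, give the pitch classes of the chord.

Bb (6/#5/3): Bb, D, F#, G.
Eb (6/4/2): Eb, F, Ab, C.
D (6/4/3): D, F, G, Bb.
Eb (5/3): Eb, G, Bb.

Bb, D, F#, G | Eb, F, Ab, C | D, F, G, Bb | Eb, G, Bb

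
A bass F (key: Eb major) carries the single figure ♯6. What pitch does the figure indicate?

D#

Counting 5 letter steps above F lands on D; in Eb major, that letter is D.
The #6 figure raises it a semitone, giving D#.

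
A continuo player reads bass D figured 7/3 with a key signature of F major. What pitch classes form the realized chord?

D, F, A, C

The written figures 7/3 are shorthand for 7/5/3: the 5 is implied.
A third above D in this key is F.
A fifth above D in this key is A.
A seventh above D in this key is C.
Together with the bass D, this spells D minor seventh in root position.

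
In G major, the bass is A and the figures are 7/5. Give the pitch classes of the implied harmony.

The written figures 7/5 are shorthand for 7/5/3: the 3 is implied.
A third above A in this key is C.
A fifth above A in this key is E.
A seventh above A in this key is G.
Together with the bass A, this spells A minor seventh in root position.

A, C, E, G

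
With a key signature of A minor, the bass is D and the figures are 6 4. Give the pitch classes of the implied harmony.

A fourth above D in this key is G.
A sixth above D in this key is B.
Together with the bass D, this spells G major in second inversion.

D, G, B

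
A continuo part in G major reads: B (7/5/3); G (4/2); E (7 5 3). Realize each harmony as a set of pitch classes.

B (7/5/3): B, D, F#, A.
G (6/4/2): G, A, C, E.
E (7/5/3): E, G, B, D.

B, D, F#, A | G, A, C, E | E, G, B, D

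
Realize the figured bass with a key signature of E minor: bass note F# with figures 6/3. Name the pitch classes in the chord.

F#, A, D

A third above F# in this key is A.
A sixth above F# in this key is D.
Together with the bass F#, this spells D major in first inversion.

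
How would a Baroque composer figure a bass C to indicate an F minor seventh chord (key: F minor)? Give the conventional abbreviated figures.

C is the fifth of F minor seventh, so the chord is in second inversion.
A seventh chord in second inversion is figured 6/4/3, conventionally abbreviated 4/3.

4/3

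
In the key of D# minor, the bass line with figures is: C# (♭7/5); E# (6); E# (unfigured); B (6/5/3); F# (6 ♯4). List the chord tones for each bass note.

C# (b7/5/3): C#, E#, G#, Bb.
E# (6/3): E#, G#, C#.
E# (5/3): E#, G#, B.
B (6/5/3): B, D#, F#, G#.
F# (6/#4): F#, B#, D#.

C#, E#, G#, Bb | E#, G#, C# | E#, G#, B | B, D#, F#, G# | F#, B#, D#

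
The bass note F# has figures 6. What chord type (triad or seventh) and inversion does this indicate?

6 is shorthand for 6/3.
Intervals of 6/3 above the bass form a triad; the bass is the third, so this is first inversion.

triad, first inversion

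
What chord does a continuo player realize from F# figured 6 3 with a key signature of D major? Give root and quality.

D major

The figures 6 3 indicate a triad in first inversion.
In first inversion the root lies a sixth above the bass: a sixth above F# in D major is D.
The chord tones are F#, A, D, giving D major.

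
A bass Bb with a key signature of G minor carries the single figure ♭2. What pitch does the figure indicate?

Counting 1 letter step above Bb lands on C; in G minor, that letter is C.
The b2 figure lowers it a semitone, giving Cb.

Cb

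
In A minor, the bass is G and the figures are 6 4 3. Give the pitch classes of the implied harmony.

A third above G in this key is B.
A fourth above G in this key is C.
A sixth above G in this key is E.
Together with the bass G, this spells C major seventh in second inversion.

G, B, C, E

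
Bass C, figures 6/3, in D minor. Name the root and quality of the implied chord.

The figures 6/3 indicate a triad in first inversion.
In first inversion the root lies a sixth above the bass: a sixth above C in D minor is A.
The chord tones are C, E, A, giving A minor.

A minor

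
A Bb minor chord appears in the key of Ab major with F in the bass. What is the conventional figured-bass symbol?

F is the fifth of Bb minor, so the chord is in second inversion.
A triad in second inversion is figured 6/4, conventionally abbreviated 6/4.

6/4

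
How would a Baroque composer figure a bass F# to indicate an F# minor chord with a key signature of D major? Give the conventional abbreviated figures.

F# is the root of F# minor, so the chord is in root position.
A triad in root position is figured 5/3, conventionally abbreviated (no figures — root-position triad).

no figures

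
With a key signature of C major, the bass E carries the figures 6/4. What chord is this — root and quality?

A minor

The figures 6/4 indicate a triad in second inversion.
In second inversion the root lies a fourth above the bass: a fourth above E in C major is A.
The chord tones are E, A, C, giving A minor.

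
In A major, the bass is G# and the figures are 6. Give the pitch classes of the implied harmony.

G#, B, E

The written figures 6 are shorthand for 6/3: the 3 is implied.
A third above G# in this key is B.
A sixth above G# in this key is E.
Together with the bass G#, this spells E major in first inversion.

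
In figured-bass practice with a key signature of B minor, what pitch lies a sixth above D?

B

Counting 5 letter steps above D lands on B; in B minor, that letter is B.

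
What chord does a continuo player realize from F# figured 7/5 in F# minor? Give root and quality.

F# minor seventh

The figures 7/5 indicate a seventh chord in root position.
In root position the bass is the root, so the root is F#.
The chord tones are F#, A, C#, E, giving F# minor seventh.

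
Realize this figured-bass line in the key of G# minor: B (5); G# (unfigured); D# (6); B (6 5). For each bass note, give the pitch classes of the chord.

B (5/3): B, D#, F#.
G# (5/3): G#, B, D#.
D# (6/3): D#, F#, B.
B (6/5/3): B, D#, F#, G#.

B, D#, F# | G#, B, D# | D#, F#, B | B, D#, F#, G#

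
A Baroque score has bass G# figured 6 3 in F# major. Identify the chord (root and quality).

E# diminished

The figures 6 3 indicate a triad in first inversion.
In first inversion the root lies a sixth above the bass: a sixth above G# in F# major is E#.
The chord tones are G#, B, E#, giving E# diminished.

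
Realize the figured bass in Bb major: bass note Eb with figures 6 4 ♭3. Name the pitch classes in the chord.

A third above Eb in this key is G, lowered to Gb by the flat.
A fourth above Eb in this key is A.
A sixth above Eb in this key is C.
Together with the bass Eb, this spells A diminished seventh in second inversion.

Eb, Gb, A, C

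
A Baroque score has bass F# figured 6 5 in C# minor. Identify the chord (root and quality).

D# half-diminished seventh

The figures 6 5 indicate a seventh chord in first inversion.
In first inversion the root lies a sixth above the bass: a sixth above F# in C# minor is D#.
The chord tones are F#, A, C#, D#, giving D# half-diminished seventh.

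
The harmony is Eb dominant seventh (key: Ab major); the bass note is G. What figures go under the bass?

G is the third of Eb dominant seventh, so the chord is in first inversion.
A seventh chord in first inversion is figured 6/5/3, conventionally abbreviated 6/5.

6/5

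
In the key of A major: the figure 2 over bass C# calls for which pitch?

Counting 1 letter step above C# lands on D; in A major, that letter is D.

D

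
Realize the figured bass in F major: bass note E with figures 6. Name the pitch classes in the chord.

The written figures 6 are shorthand for 6/3: the 3 is implied.
A third above E in this key is G.
A sixth above E in this key is C.
Together with the bass E, this spells C major in first inversion.

E, G, C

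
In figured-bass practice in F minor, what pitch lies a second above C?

Counting 1 letter step above C lands on D; in F minor, that letter is Db.

Db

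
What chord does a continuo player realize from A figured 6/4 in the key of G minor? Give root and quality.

D minor

The figures 6/4 indicate a triad in second inversion.
In second inversion the root lies a fourth above the bass: a fourth above A in G minor is D.
The chord tones are A, D, F, giving D minor.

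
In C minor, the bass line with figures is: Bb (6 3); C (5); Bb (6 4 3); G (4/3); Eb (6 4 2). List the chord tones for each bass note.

Bb (6/3): Bb, D, G.
C (5/3): C, Eb, G.
Bb (6/4/3): Bb, D, Eb, G.
G (6/4/3): G, Bb, C, Eb.
Eb (6/4/2): Eb, F, Ab, C.

Bb, D, G | C, Eb, G | Bb, D, Eb, G | G, Bb, C, Eb | Eb, F, Ab, C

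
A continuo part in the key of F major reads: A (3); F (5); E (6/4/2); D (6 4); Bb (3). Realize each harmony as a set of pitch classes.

A (5/3): A, C, E.
F (5/3): F, A, C.
E (6/4/2): E, F, A, C.
D (6/4): D, G, Bb.
Bb (5/3): Bb, D, F.

A, C, E | F, A, C | E, F, A, C | D, G, Bb | Bb, D, F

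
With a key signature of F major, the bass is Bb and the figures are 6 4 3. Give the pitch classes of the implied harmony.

A third above Bb in this key is D.
A fourth above Bb in this key is E.
A sixth above Bb in this key is G.
Together with the bass Bb, this spells E half-diminished seventh in second inversion.

Bb, D, E, G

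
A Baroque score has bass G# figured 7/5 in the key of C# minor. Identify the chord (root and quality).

The figures 7/5 indicate a seventh chord in root position.
In root position the bass is the root, so the root is G#.
The chord tones are G#, B, D#, F#, giving G# minor seventh.

G# minor seventh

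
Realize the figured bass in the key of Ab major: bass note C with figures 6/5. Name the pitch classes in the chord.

C, Eb, G, Ab

The written figures 6/5 are shorthand for 6/5/3: the 3 is implied.
A third above C in this key is Eb.
A fifth above C in this key is G.
A sixth above C in this key is Ab.
Together with the bass C, this spells Ab major seventh in first inversion.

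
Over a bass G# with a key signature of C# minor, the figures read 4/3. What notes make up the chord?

The written figures 4/3 are shorthand for 6/4/3: the 6 is implied.
A third above G# in this key is B.
A fourth above G# in this key is C#.
A sixth above G# in this key is E.
Together with the bass G#, this spells C# minor seventh in second inversion.

G#, B, C#, E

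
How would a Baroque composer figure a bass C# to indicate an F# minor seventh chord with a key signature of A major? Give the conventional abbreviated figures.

C# is the fifth of F# minor seventh, so the chord is in second inversion.
A seventh chord in second inversion is figured 6/4/3, conventionally abbreviated 4/3.

4/3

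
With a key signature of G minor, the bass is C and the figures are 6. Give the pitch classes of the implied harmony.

The written figures 6 are shorthand for 6/3: the 3 is implied.
A third above C in this key is Eb.
A sixth above C in this key is A.
Together with the bass C, this spells A diminished in first inversion.

C, Eb, A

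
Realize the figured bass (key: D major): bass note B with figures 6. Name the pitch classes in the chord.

The written figures 6 are shorthand for 6/3: the 3 is implied.
A third above B in this key is D.
A sixth above B in this key is G.
Together with the bass B, this spells G major in first inversion.

B, D, G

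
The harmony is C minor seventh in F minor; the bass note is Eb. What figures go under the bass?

Eb is the third of C minor seventh, so the chord is in first inversion.
A seventh chord in first inversion is figured 6/5/3, conventionally abbreviated 6/5.

6/5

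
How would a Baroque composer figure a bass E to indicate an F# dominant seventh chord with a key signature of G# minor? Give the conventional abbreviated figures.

4/2

E is the seventh of F# dominant seventh, so the chord is in third inversion.
A seventh chord in third inversion is figured 6/4/2, conventionally abbreviated 4/2.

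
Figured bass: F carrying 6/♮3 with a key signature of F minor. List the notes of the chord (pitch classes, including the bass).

F, A, Db

A third above F in this key is Ab, made natural (A) by the ♮ figure.
A sixth above F in this key is Db.
Together with the bass F, this spells Db augmented in first inversion.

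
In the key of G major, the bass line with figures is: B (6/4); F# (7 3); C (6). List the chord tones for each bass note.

B (6/4): B, E, G.
F# (7/5/3): F#, A, C, E.
C (6/3): C, E, A.

B, E, G | F#, A, C, E | C, E, A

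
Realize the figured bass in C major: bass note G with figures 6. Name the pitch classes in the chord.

The written figures 6 are shorthand for 6/3: the 3 is implied.
A third above G in this key is B.
A sixth above G in this key is E.
Together with the bass G, this spells E minor in first inversion.

G, B, E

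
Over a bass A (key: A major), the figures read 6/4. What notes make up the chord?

A fourth above A in this key is D.
A sixth above A in this key is F#.
Together with the bass A, this spells D major in second inversion.

A, D, F#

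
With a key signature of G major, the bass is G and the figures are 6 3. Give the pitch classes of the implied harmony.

A third above G in this key is B.
A sixth above G in this key is E.
Together with the bass G, this spells E minor in first inversion.

G, B, E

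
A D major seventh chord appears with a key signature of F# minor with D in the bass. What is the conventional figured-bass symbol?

7

D is the root of D major seventh, so the chord is in root position.
A seventh chord in root position is figured 7/5/3, conventionally abbreviated 7.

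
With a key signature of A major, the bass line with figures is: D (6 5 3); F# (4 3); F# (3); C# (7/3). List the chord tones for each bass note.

D (6/5/3): D, F#, A, B.
F# (6/4/3): F#, A, B, D.
F# (5/3): F#, A, C#.
C# (7/5/3): C#, E, G#, B.

D, F#, A, B | F#, A, B, D | F#, A, C# | C#, E, G#, B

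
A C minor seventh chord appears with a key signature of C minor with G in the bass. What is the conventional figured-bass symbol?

G is the fifth of C minor seventh, so the chord is in second inversion.
A seventh chord in second inversion is figured 6/4/3, conventionally abbreviated 4/3.

4/3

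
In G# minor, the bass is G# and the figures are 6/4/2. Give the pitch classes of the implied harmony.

A second above G# in this key is A#.
A fourth above G# in this key is C#.
A sixth above G# in this key is E.
Together with the bass G#, this spells A# half-diminished seventh in third inversion.

G#, A#, C#, E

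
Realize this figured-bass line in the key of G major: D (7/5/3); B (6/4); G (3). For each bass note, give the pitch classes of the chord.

D (7/5/3): D, F#, A, C.
B (6/4): B, E, G.
G (5/3): G, B, D.

D, F#, A, C | B, E, G | G, B, D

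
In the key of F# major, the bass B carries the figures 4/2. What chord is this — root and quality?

The figures 4/2 indicate a seventh chord in third inversion.
In third inversion the root lies a second above the bass: a second above B in F# major is C#.
The chord tones are B, C#, E#, G#, giving C# dominant seventh.

C# dominant seventh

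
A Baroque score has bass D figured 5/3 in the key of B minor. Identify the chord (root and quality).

D major

The figures 5/3 indicate a triad in root position.
In root position the bass is the root, so the root is D.
The chord tones are D, F#, A, giving D major.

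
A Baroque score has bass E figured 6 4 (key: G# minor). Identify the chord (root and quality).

A# diminished

The figures 6 4 indicate a triad in second inversion.
In second inversion the root lies a fourth above the bass: a fourth above E in G# minor is A#.
The chord tones are E, A#, C#, giving A# diminished.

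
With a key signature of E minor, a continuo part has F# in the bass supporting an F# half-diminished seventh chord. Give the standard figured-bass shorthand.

F# is the root of F# half-diminished seventh, so the chord is in root position.
A seventh chord in root position is figured 7/5/3, conventionally abbreviated 7.

7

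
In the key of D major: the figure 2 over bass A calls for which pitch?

Counting 1 letter step above A lands on B; in D major, that letter is B.

B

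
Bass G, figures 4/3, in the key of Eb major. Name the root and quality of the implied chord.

The figures 4/3 indicate a seventh chord in second inversion.
In second inversion the root lies a fourth above the bass: a fourth above G in Eb major is C.
The chord tones are G, Bb, C, Eb, giving C minor seventh.

C minor seventh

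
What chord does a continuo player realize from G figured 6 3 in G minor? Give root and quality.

Eb major

The figures 6 3 indicate a triad in first inversion.
In first inversion the root lies a sixth above the bass: a sixth above G in G minor is Eb.
The chord tones are G, Bb, Eb, giving Eb major.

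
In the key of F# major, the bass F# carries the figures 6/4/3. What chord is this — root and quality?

The figures 6/4/3 indicate a seventh chord in second inversion.
In second inversion the root lies a fourth above the bass: a fourth above F# in F# major is B.
The chord tones are F#, A#, B, D#, giving B major seventh.

B major seventh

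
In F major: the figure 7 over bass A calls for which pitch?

G

Counting 6 letter steps above A lands on G; in F major, that letter is G.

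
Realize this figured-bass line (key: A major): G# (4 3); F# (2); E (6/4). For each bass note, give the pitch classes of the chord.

G#, B, C#, E | F#, G#, B, D | E, A, C#

G# (6/4/3): G#, B, C#, E.
F# (6/4/2): F#, G#, B, D.
E (6/4): E, A, C#.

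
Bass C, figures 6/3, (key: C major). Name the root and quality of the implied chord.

The figures 6/3 indicate a triad in first inversion.
In first inversion the root lies a sixth above the bass: a sixth above C in C major is A.
The chord tones are C, E, A, giving A minor.

A minor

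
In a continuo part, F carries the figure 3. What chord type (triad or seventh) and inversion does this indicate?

triad, root position

3 is shorthand for 5/3.
Intervals of 5/3 above the bass form a triad; the bass is the root, so this is root position.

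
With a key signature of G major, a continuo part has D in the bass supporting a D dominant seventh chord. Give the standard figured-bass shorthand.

D is the root of D dominant seventh, so the chord is in root position.
A seventh chord in root position is figured 7/5/3, conventionally abbreviated 7.

7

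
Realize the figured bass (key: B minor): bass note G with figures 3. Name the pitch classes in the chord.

G, B, D

The written figures 3 are shorthand for 5/3: the 5 is implied.
A third above G in this key is B.
A fifth above G in this key is D.
Together with the bass G, this spells G major in root position.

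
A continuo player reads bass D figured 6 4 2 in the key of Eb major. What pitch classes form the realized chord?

A second above D in this key is Eb.
A fourth above D in this key is G.
A sixth above D in this key is Bb.
Together with the bass D, this spells Eb major seventh in third inversion.

D, Eb, G, Bb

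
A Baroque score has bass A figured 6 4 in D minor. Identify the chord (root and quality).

D minor

The figures 6 4 indicate a triad in second inversion.
In second inversion the root lies a fourth above the bass: a fourth above A in D minor is D.
The chord tones are A, D, F, giving D minor.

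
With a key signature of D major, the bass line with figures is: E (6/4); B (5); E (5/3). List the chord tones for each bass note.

E (6/4): E, A, C#.
B (5/3): B, D, F#.
E (5/3): E, G, B.

E, A, C# | B, D, F# | E, G, B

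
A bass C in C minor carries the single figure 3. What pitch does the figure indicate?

Counting 2 letter steps above C lands on E; in C minor, that letter is Eb.

Eb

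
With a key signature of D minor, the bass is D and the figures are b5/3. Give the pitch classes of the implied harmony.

A third above D in this key is F.
A fifth above D in this key is A, lowered to Ab by the flat.
Together with the bass D, this spells D diminished in root position.

D, F, Ab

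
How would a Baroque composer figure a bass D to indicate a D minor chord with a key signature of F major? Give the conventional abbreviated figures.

no figures

D is the root of D minor, so the chord is in root position.
A triad in root position is figured 5/3, conventionally abbreviated (no figures — root-position triad).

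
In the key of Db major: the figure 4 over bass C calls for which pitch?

F

Counting 3 letter steps above C lands on F; in Db major, that letter is F.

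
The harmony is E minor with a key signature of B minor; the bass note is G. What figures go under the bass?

G is the third of E minor, so the chord is in first inversion.
A triad in first inversion is figured 6/3, conventionally abbreviated 6.

6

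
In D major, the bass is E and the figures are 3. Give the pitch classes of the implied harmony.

E, G, B

The written figures 3 are shorthand for 5/3: the 5 is implied.
A third above E in this key is G.
A fifth above E in this key is B.
Together with the bass E, this spells E minor in root position.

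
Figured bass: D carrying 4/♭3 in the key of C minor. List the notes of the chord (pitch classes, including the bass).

The written figures 4/♭3 are shorthand for 6/4/3: the 6 is implied.
A third above D in this key is F, lowered to Fb by the flat.
A fourth above D in this key is G.
A sixth above D in this key is Bb.

D, Fb, G, Bb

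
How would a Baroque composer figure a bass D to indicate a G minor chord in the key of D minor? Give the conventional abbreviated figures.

D is the fifth of G minor, so the chord is in second inversion.
A triad in second inversion is figured 6/4, conventionally abbreviated 6/4.

6/4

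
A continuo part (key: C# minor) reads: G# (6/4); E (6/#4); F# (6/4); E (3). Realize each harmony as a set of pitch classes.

G#, C#, E | E, A#, C# | F#, B, D# | E, G#, B

G# (6/4): G#, C#, E.
E (6/#4): E, A#, C#.
F# (6/4): F#, B, D#.
E (5/3): E, G#, B.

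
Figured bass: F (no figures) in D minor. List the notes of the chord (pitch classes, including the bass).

An unfigured bass implies 5/3.
A third above F in this key is A.
A fifth above F in this key is C.
Together with the bass F, this spells F major in root position.

F, A, C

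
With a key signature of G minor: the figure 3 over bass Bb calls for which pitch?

D

Counting 2 letter steps above Bb lands on D; in G minor, that letter is D.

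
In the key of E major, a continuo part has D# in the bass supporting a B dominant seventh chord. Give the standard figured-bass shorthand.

6/5

D# is the third of B dominant seventh, so the chord is in first inversion.
A seventh chord in first inversion is figured 6/5/3, conventionally abbreviated 6/5.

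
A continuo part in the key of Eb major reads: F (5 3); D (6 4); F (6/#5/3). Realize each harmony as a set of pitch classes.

F (5/3): F, Ab, C.
D (6/4): D, G, Bb.
F (6/#5/3): F, Ab, C#, D.

F, Ab, C | D, G, Bb | F, Ab, C#, D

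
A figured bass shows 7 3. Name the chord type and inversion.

seventh chord, root position

7 3 is shorthand for 7/5/3.
Intervals of 7/5/3 above the bass form a seventh chord; the bass is the root, so this is root position.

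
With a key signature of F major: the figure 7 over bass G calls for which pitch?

Counting 6 letter steps above G lands on F; in F major, that letter is F.

F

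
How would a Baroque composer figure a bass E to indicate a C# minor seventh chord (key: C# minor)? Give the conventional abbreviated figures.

6/5

E is the third of C# minor seventh, so the chord is in first inversion.
A seventh chord in first inversion is figured 6/5/3, conventionally abbreviated 6/5.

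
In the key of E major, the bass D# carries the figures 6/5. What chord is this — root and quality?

B dominant seventh

The figures 6/5 indicate a seventh chord in first inversion.
In first inversion the root lies a sixth above the bass: a sixth above D# in E major is B.
The chord tones are D#, F#, A, B, giving B dominant seventh.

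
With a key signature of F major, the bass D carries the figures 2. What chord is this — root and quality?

The figures 2 indicate a seventh chord in third inversion.
In third inversion the root lies a second above the bass: a second above D in F major is E.
The chord tones are D, E, G, Bb, giving E half-diminished seventh.

E half-diminished seventh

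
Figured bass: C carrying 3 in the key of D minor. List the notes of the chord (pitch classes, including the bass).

C, E, G

The written figures 3 are shorthand for 5/3: the 5 is implied.
A third above C in this key is E.
A fifth above C in this key is G.
Together with the bass C, this spells C major in root position.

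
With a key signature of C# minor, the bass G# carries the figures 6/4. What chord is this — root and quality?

C# minor

The figures 6/4 indicate a triad in second inversion.
In second inversion the root lies a fourth above the bass: a fourth above G# in C# minor is C#.
The chord tones are G#, C#, E, giving C# minor.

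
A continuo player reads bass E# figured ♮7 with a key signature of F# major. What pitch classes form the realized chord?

E#, G#, B, D

The written figures ♮7 are shorthand for 7/5/3: the 5/3 are implied.
A third above E# in this key is G#.
A fifth above E# in this key is B.
A seventh above E# in this key is D#, made natural (D) by the ♮ figure.
Together with the bass E#, this spells E# diminished seventh in root position.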